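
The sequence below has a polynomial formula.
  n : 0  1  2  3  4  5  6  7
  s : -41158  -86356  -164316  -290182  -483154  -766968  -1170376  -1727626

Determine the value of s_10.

D1: -45198, -77960, -125866, -192972, -283814, -403408, -557250
D2: -32762, -47906, -67106, -90842, -119594, -153842
D3: -15144, -19200, -23736, -28752, -34248
D4: -4056, -4536, -5016, -5496
D5: -480, -480, -480
Constant fifth difference = -480, so extend:
-5496 − 480 = -5976;  -34248 − 5976 = -40224;  -153842 − 40224 = -194066;  -557250 − 194066 = -751316;  -1727626 − 751316 = -2478942
-5976 − 480 = -6456;  -40224 − 6456 = -46680;  -194066 − 46680 = -240746;  -751316 − 240746 = -992062;  -2478942 − 992062 = -3471004
-6456 − 480 = -6936;  -46680 − 6936 = -53616;  -240746 − 53616 = -294362;  -992062 − 294362 = -1286424;  -3471004 − 1286424 = -4757428

-4757428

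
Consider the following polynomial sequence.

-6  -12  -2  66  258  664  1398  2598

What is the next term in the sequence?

4426

-6 , 10 , 68 , 192 , 406 , 734 , 1200
16 , 58 , 124 , 214 , 328 , 466
42 , 66 , 90 , 114 , 138
24 , 24 , 24 , 24
Constant fourth difference = 24, so extend:
138 + 24 = 162;  466 + 162 = 628;  1200 + 628 = 1828;  2598 + 1828 = 4426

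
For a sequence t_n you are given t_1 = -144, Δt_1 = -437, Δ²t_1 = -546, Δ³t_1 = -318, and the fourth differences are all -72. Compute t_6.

-11329

Build the table forward from the leading diagonal:
Δ⁴: -72, -72, -72, -72, -72, -72
Δ³: -318, -390, -462, -534, -606, -678
Δ²: -546, -864, -1254, -1716, -2250, -2856
Δ: -437, -983, -1847, -3101, -4817, -7067
t: -144, -581, -1564, -3411, -6512, -11329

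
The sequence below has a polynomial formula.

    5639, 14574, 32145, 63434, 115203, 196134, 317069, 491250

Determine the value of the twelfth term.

2082714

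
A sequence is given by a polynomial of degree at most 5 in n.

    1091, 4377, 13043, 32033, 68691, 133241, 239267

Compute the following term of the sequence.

First differences: 3286 , 8666 , 18990 , 36658 , 64550 , 106026
Second differences: 5380 , 10324 , 17668 , 27892 , 41476
Third differences: 4944 , 7344 , 10224 , 13584
Fourth differences: 2400 , 2880 , 3360
Fifth differences: 480 , 480
The fifth differences are constant (480).
3360 + 480 = 3840;  13584 + 3840 = 17424;  41476 + 17424 = 58900;  106026 + 58900 = 164926;  239267 + 164926 = 404193

404193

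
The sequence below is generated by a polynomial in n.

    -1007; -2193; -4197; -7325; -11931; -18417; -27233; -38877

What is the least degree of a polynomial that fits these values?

4

First differences: -1186, -2004, -3128, -4606, -6486, -8816, -11644
Second differences: -818, -1124, -1478, -1880, -2330, -2828
Third differences: -306, -354, -402, -450, -498
Fourth differences: -48, -48, -48, -48
The fourth differences are constant, so the polynomial has degree 4.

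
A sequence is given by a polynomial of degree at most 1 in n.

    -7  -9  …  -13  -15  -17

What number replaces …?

Using the last 3 terms:
D1: -2, -2
Constant first difference = -2.
Extend backward: -13 + 2 = -11

-11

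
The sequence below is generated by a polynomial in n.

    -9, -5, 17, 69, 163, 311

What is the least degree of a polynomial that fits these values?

3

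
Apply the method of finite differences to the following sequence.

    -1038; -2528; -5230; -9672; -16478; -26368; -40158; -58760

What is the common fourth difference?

-96

D1: -1490, -2702, -4442, -6806, -9890, -13790, -18602
D2: -1212, -1740, -2364, -3084, -3900, -4812
D3: -528, -624, -720, -816, -912
D4: -96, -96, -96, -96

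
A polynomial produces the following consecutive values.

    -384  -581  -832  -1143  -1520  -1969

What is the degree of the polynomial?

D1: -197, -251, -311, -377, -449
D2: -54, -60, -66, -72
D3: -6, -6, -6
The third differences are constant, so the polynomial has degree 3.

3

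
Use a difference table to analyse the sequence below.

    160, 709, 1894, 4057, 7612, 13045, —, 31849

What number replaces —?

20914

Using the first 6 terms:
D1: 549  1185  2163  3555  5433
D2: 636  978  1392  1878
D3: 342  414  486
D4: 72  72
Constant fourth difference = 72.
Extend forward: 486 + 72 = 558;  1878 + 558 = 2436;  5433 + 2436 = 7869;  13045 + 7869 = 20914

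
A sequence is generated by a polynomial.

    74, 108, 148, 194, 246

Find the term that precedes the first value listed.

34  40  46  52
6  6  6
The second differences are constant at 6.
Work back: 34 − 6 = 28;  74 − 28 = 46

46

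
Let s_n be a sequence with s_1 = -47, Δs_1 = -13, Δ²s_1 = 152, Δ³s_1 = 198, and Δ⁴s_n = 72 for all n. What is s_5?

1677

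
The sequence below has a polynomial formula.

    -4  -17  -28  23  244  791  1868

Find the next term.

D1: -13, -11, 51, 221, 547, 1077
D2: 2, 62, 170, 326, 530
D3: 60, 108, 156, 204
D4: 48, 48, 48
Fourth differences constant at 48.
204 + 48 = 252;  530 + 252 = 782;  1077 + 782 = 1859;  1868 + 1859 = 3727

3727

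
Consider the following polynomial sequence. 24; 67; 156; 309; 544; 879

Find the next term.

1332

First differences: 43, 89, 153, 235, 335
Second differences: 46, 64, 82, 100
Third differences: 18, 18, 18
Third differences constant at 18.
100 + 18 = 118;  335 + 118 = 453;  879 + 453 = 1332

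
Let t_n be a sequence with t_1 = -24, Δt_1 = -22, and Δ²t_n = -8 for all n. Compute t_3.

Build the table forward from the leading diagonal:
Second differences: -8  -8  -8
First differences: -22  -30  -38
t: -24  -46  -76

-76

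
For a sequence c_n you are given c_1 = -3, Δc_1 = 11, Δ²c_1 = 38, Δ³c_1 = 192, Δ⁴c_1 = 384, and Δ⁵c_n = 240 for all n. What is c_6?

4512

Build the table forward from the leading diagonal:
Fifth differences: 240  240  240  240  240  240
Fourth differences: 384  624  864  1104  1344  1584
Third differences: 192  576  1200  2064  3168  4512
Second differences: 38  230  806  2006  4070  7238
First differences: 11  49  279  1085  3091  7161
c: -3  8  57  336  1421  4512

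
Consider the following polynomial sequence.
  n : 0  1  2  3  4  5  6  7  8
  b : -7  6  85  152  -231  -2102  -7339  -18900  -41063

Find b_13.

First differences: 13, 79, 67, -383, -1871, -5237, -11561, -22163
Second differences: 66, -12, -450, -1488, -3366, -6324, -10602
Third differences: -78, -438, -1038, -1878, -2958, -4278
Fourth differences: -360, -600, -840, -1080, -1320
Fifth differences: -240, -240, -240, -240
Fifth differences constant at -240.
-1320 − 240 = -1560;  -4278 − 1560 = -5838;  -10602 − 5838 = -16440;  -22163 − 16440 = -38603;  -41063 − 38603 = -79666
-1560 − 240 = -1800;  -5838 − 1800 = -7638;  -16440 − 7638 = -24078;  -38603 − 24078 = -62681;  -79666 − 62681 = -142347
-1800 − 240 = -2040;  -7638 − 2040 = -9678;  -24078 − 9678 = -33756;  -62681 − 33756 = -96437;  -142347 − 96437 = -238784
-2040 − 240 = -2280;  -9678 − 2280 = -11958;  -33756 − 11958 = -45714;  -96437 − 45714 = -142151;  -238784 − 142151 = -380935
-2280 − 240 = -2520;  -11958 − 2520 = -14478;  -45714 − 14478 = -60192;  -142151 − 60192 = -202343;  -380935 − 202343 = -583278

-583278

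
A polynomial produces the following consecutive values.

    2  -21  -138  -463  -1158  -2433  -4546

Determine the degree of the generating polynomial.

First differences: -23, -117, -325, -695, -1275, -2113
Second differences: -94, -208, -370, -580, -838
Third differences: -114, -162, -210, -258
Fourth differences: -48, -48, -48
The fourth differences are constant, so the polynomial has degree 4.

4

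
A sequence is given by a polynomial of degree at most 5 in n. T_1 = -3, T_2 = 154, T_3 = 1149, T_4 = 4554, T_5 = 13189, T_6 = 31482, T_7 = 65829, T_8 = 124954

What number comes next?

220269

First differences: 157 , 995 , 3405 , 8635 , 18293 , 34347 , 59125
Second differences: 838 , 2410 , 5230 , 9658 , 16054 , 24778
Third differences: 1572 , 2820 , 4428 , 6396 , 8724
Fourth differences: 1248 , 1608 , 1968 , 2328
Fifth differences: 360 , 360 , 360
Constant fifth difference = 360, so extend:
2328 + 360 = 2688;  8724 + 2688 = 11412;  24778 + 11412 = 36190;  59125 + 36190 = 95315;  124954 + 95315 = 220269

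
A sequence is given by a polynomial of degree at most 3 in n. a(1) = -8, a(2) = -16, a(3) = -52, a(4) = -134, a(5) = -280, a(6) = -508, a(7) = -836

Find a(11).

-8 , -36 , -82 , -146 , -228 , -328
-28 , -46 , -64 , -82 , -100
-18 , -18 , -18 , -18
Third differences constant at -18.
-100 − 18 = -118;  -328 − 118 = -446;  -836 − 446 = -1282
-118 − 18 = -136;  -446 − 136 = -582;  -1282 − 582 = -1864
-136 − 18 = -154;  -582 − 154 = -736;  -1864 − 736 = -2600
-154 − 18 = -172;  -736 − 172 = -908;  -2600 − 908 = -3508

-3508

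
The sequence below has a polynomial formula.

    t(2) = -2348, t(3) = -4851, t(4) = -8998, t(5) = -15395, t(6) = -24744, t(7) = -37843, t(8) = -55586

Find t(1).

D1: -2503  -4147  -6397  -9349  -13099  -17743
D2: -1644  -2250  -2952  -3750  -4644
D3: -606  -702  -798  -894
D4: -96  -96  -96
The fourth differences are constant at -96.
Work back: -606 + 96 = -510;  -1644 + 510 = -1134;  -2503 + 1134 = -1369;  -2348 + 1369 = -979

-979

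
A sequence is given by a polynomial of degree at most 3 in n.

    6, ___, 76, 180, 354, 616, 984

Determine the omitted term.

24

Using the last 5 terms:
Δ: 104, 174, 262, 368
Δ²: 70, 88, 106
Δ³: 18, 18
Constant third difference = 18.
Extend backward: 70 − 18 = 52;  104 − 52 = 52;  76 − 52 = 24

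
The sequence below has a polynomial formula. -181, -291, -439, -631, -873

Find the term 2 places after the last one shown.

First differences: -110, -148, -192, -242
Second differences: -38, -44, -50
Third differences: -6, -6
Third differences constant at -6.
-50 − 6 = -56;  -242 − 56 = -298;  -873 − 298 = -1171
-56 − 6 = -62;  -298 − 62 = -360;  -1171 − 360 = -1531

-1531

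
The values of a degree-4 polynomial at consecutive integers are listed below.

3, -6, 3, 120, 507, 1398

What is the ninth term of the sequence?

D1: -9  9  117  387  891
D2: 18  108  270  504
D3: 90  162  234
D4: 72  72
Constant fourth difference = 72, so extend:
234 + 72 = 306;  504 + 306 = 810;  891 + 810 = 1701;  1398 + 1701 = 3099
306 + 72 = 378;  810 + 378 = 1188;  1701 + 1188 = 2889;  3099 + 2889 = 5988
378 + 72 = 450;  1188 + 450 = 1638;  2889 + 1638 = 4527;  5988 + 4527 = 10515

10515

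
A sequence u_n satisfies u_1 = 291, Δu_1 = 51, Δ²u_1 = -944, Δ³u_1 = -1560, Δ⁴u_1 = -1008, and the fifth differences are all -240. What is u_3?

Build the table forward from the leading diagonal:
Δ⁵: -240  -240  -240
Δ⁴: -1008  -1248  -1488
Δ³: -1560  -2568  -3816
Δ²: -944  -2504  -5072
Δ: 51  -893  -3397
u: 291  342  -551

-551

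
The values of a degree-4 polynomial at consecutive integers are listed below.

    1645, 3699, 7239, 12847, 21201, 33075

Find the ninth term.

98997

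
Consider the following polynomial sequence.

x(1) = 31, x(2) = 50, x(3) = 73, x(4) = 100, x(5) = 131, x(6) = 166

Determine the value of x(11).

19  23  27  31  35
4  4  4  4
The second differences are constant (4).
35 + 4 = 39;  166 + 39 = 205
39 + 4 = 43;  205 + 43 = 248
43 + 4 = 47;  248 + 47 = 295
47 + 4 = 51;  295 + 51 = 346
51 + 4 = 55;  346 + 55 = 401

401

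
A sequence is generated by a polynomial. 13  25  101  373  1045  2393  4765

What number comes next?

8581

12, 76, 272, 672, 1348, 2372
64, 196, 400, 676, 1024
132, 204, 276, 348
72, 72, 72
Fourth differences constant at 72.
348 + 72 = 420;  1024 + 420 = 1444;  2372 + 1444 = 3816;  4765 + 3816 = 8581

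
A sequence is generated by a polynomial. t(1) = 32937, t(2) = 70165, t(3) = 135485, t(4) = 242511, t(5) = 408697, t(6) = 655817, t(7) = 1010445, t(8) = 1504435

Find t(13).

7609785

Δ: 37228  65320  107026  166186  247120  354628  493990
Δ²: 28092  41706  59160  80934  107508  139362
Δ³: 13614  17454  21774  26574  31854
Δ⁴: 3840  4320  4800  5280
Δ⁵: 480  480  480
Fifth differences constant at 480.
5280 + 480 = 5760;  31854 + 5760 = 37614;  139362 + 37614 = 176976;  493990 + 176976 = 670966;  1504435 + 670966 = 2175401
5760 + 480 = 6240;  37614 + 6240 = 43854;  176976 + 43854 = 220830;  670966 + 220830 = 891796;  2175401 + 891796 = 3067197
6240 + 480 = 6720;  43854 + 6720 = 50574;  220830 + 50574 = 271404;  891796 + 271404 = 1163200;  3067197 + 1163200 = 4230397
6720 + 480 = 7200;  50574 + 7200 = 57774;  271404 + 57774 = 329178;  1163200 + 329178 = 1492378;  4230397 + 1492378 = 5722775
7200 + 480 = 7680;  57774 + 7680 = 65454;  329178 + 65454 = 394632;  1492378 + 394632 = 1887010;  5722775 + 1887010 = 7609785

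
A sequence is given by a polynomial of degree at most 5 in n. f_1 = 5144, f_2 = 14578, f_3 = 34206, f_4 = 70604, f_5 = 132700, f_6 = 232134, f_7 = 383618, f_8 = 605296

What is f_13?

3687236

9434, 19628, 36398, 62096, 99434, 151484, 221678
10194, 16770, 25698, 37338, 52050, 70194
6576, 8928, 11640, 14712, 18144
2352, 2712, 3072, 3432
360, 360, 360
Constant fifth difference = 360, so extend:
3432 + 360 = 3792;  18144 + 3792 = 21936;  70194 + 21936 = 92130;  221678 + 92130 = 313808;  605296 + 313808 = 919104
3792 + 360 = 4152;  21936 + 4152 = 26088;  92130 + 26088 = 118218;  313808 + 118218 = 432026;  919104 + 432026 = 1351130
4152 + 360 = 4512;  26088 + 4512 = 30600;  118218 + 30600 = 148818;  432026 + 148818 = 580844;  1351130 + 580844 = 1931974
4512 + 360 = 4872;  30600 + 4872 = 35472;  148818 + 35472 = 184290;  580844 + 184290 = 765134;  1931974 + 765134 = 2697108
4872 + 360 = 5232;  35472 + 5232 = 40704;  184290 + 40704 = 224994;  765134 + 224994 = 990128;  2697108 + 990128 = 3687236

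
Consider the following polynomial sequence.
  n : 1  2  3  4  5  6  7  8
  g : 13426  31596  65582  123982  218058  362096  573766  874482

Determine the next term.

18170, 33986, 58400, 94076, 144038, 211670, 300716
15816, 24414, 35676, 49962, 67632, 89046
8598, 11262, 14286, 17670, 21414
2664, 3024, 3384, 3744
360, 360, 360
Constant fifth difference = 360, so extend:
3744 + 360 = 4104;  21414 + 4104 = 25518;  89046 + 25518 = 114564;  300716 + 114564 = 415280;  874482 + 415280 = 1289762

1289762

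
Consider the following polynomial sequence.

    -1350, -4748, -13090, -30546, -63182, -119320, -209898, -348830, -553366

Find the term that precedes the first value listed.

D1: -3398  -8342  -17456  -32636  -56138  -90578  -138932  -204536
D2: -4944  -9114  -15180  -23502  -34440  -48354  -65604
D3: -4170  -6066  -8322  -10938  -13914  -17250
D4: -1896  -2256  -2616  -2976  -3336
D5: -360  -360  -360  -360
The fifth differences are constant at -360.
Work back: -1896 + 360 = -1536;  -4170 + 1536 = -2634;  -4944 + 2634 = -2310;  -3398 + 2310 = -1088;  -1350 + 1088 = -262

-262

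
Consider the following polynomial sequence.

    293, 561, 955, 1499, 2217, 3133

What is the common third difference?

Δ: 268, 394, 544, 718, 916
Δ²: 126, 150, 174, 198
Δ³: 24, 24, 24

24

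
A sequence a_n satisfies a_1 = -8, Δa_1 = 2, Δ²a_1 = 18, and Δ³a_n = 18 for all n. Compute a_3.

14

Build the table forward from the leading diagonal:
D3: 18, 18, 18
D2: 18, 36, 54
D1: 2, 20, 56
a: -8, -6, 14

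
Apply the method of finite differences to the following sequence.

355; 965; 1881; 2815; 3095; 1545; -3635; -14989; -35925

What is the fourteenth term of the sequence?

First differences: 610, 916, 934, 280, -1550, -5180, -11354, -20936
Second differences: 306, 18, -654, -1830, -3630, -6174, -9582
Third differences: -288, -672, -1176, -1800, -2544, -3408
Fourth differences: -384, -504, -624, -744, -864
Fifth differences: -120, -120, -120, -120
The fifth differences are constant (-120).
-864 − 120 = -984;  -3408 − 984 = -4392;  -9582 − 4392 = -13974;  -20936 − 13974 = -34910;  -35925 − 34910 = -70835
-984 − 120 = -1104;  -4392 − 1104 = -5496;  -13974 − 5496 = -19470;  -34910 − 19470 = -54380;  -70835 − 54380 = -125215
-1104 − 120 = -1224;  -5496 − 1224 = -6720;  -19470 − 6720 = -26190;  -54380 − 26190 = -80570;  -125215 − 80570 = -205785
-1224 − 120 = -1344;  -6720 − 1344 = -8064;  -26190 − 8064 = -34254;  -80570 − 34254 = -114824;  -205785 − 114824 = -320609
-1344 − 120 = -1464;  -8064 − 1464 = -9528;  -34254 − 9528 = -43782;  -114824 − 43782 = -158606;  -320609 − 158606 = -479215

-479215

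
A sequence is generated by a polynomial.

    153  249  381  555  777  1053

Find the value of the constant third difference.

6

First differences: 96, 132, 174, 222, 276
Second differences: 36, 42, 48, 54
Third differences: 6, 6, 6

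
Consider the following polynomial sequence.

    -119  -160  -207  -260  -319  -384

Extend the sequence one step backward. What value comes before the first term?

-84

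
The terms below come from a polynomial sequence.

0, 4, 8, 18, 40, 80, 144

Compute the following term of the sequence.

Δ: 4, 4, 10, 22, 40, 64
Δ²: 0, 6, 12, 18, 24
Δ³: 6, 6, 6, 6
Third differences constant at 6.
24 + 6 = 30;  64 + 30 = 94;  144 + 94 = 238

238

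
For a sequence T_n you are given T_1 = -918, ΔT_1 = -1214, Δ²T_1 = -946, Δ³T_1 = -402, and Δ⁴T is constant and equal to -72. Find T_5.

Build the table forward from the leading diagonal:
Fourth differences: -72  -72  -72  -72  -72
Third differences: -402  -474  -546  -618  -690
Second differences: -946  -1348  -1822  -2368  -2986
First differences: -1214  -2160  -3508  -5330  -7698
T: -918  -2132  -4292  -7800  -13130

-13130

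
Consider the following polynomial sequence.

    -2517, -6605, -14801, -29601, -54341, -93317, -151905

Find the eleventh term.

-734417

First differences: -4088 , -8196 , -14800 , -24740 , -38976 , -58588
Second differences: -4108 , -6604 , -9940 , -14236 , -19612
Third differences: -2496 , -3336 , -4296 , -5376
Fourth differences: -840 , -960 , -1080
Fifth differences: -120 , -120
Fifth differences constant at -120.
-1080 − 120 = -1200;  -5376 − 1200 = -6576;  -19612 − 6576 = -26188;  -58588 − 26188 = -84776;  -151905 − 84776 = -236681
-1200 − 120 = -1320;  -6576 − 1320 = -7896;  -26188 − 7896 = -34084;  -84776 − 34084 = -118860;  -236681 − 118860 = -355541
-1320 − 120 = -1440;  -7896 − 1440 = -9336;  -34084 − 9336 = -43420;  -118860 − 43420 = -162280;  -355541 − 162280 = -517821
-1440 − 120 = -1560;  -9336 − 1560 = -10896;  -43420 − 10896 = -54316;  -162280 − 54316 = -216596;  -517821 − 216596 = -734417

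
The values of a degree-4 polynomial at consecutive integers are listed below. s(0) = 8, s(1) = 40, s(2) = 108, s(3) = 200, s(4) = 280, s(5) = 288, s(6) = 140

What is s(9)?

-2440

Δ: 32 , 68 , 92 , 80 , 8 , -148
Δ²: 36 , 24 , -12 , -72 , -156
Δ³: -12 , -36 , -60 , -84
Δ⁴: -24 , -24 , -24
Fourth differences constant at -24.
-84 − 24 = -108;  -156 − 108 = -264;  -148 − 264 = -412;  140 − 412 = -272
-108 − 24 = -132;  -264 − 132 = -396;  -412 − 396 = -808;  -272 − 808 = -1080
-132 − 24 = -156;  -396 − 156 = -552;  -808 − 552 = -1360;  -1080 − 1360 = -2440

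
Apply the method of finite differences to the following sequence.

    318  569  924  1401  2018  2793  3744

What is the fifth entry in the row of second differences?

Δ: 251, 355, 477, 617, 775, 951
Δ²: 104, 122, 140, 158, 176
Δ³: 18, 18, 18, 18

176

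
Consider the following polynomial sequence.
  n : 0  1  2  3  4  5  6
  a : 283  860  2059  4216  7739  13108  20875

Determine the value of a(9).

65164

Δ: 577, 1199, 2157, 3523, 5369, 7767
Δ²: 622, 958, 1366, 1846, 2398
Δ³: 336, 408, 480, 552
Δ⁴: 72, 72, 72
Constant fourth difference = 72, so extend:
552 + 72 = 624;  2398 + 624 = 3022;  7767 + 3022 = 10789;  20875 + 10789 = 31664
624 + 72 = 696;  3022 + 696 = 3718;  10789 + 3718 = 14507;  31664 + 14507 = 46171
696 + 72 = 768;  3718 + 768 = 4486;  14507 + 4486 = 18993;  46171 + 18993 = 65164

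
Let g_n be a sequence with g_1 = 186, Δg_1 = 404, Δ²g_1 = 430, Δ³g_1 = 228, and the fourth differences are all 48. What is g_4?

2916

Build the table forward from the leading diagonal:
Fourth differences: 48, 48, 48, 48
Third differences: 228, 276, 324, 372
Second differences: 430, 658, 934, 1258
First differences: 404, 834, 1492, 2426
g: 186, 590, 1424, 2916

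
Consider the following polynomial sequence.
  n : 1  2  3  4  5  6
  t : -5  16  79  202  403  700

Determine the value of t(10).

3208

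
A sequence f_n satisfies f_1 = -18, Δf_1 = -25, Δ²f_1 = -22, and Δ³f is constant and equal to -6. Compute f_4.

-165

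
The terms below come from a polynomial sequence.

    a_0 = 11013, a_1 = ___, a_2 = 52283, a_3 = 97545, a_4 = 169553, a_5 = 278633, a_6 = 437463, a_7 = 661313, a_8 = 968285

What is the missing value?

25553

Using the last 7 terms:
Δ: 45262, 72008, 109080, 158830, 223850, 306972
Δ²: 26746, 37072, 49750, 65020, 83122
Δ³: 10326, 12678, 15270, 18102
Δ⁴: 2352, 2592, 2832
Δ⁵: 240, 240
Constant fifth difference = 240.
Extend backward: 2352 − 240 = 2112;  10326 − 2112 = 8214;  26746 − 8214 = 18532;  45262 − 18532 = 26730;  52283 − 26730 = 25553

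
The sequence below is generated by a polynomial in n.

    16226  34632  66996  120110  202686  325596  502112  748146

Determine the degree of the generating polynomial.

5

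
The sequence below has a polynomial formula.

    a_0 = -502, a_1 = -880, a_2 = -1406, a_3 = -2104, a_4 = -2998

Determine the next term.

-4112

Δ: -378 , -526 , -698 , -894
Δ²: -148 , -172 , -196
Δ³: -24 , -24
Third differences constant at -24.
-196 − 24 = -220;  -894 − 220 = -1114;  -2998 − 1114 = -4112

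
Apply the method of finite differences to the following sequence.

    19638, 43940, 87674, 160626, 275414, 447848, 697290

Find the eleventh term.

Δ: 24302 , 43734 , 72952 , 114788 , 172434 , 249442
Δ²: 19432 , 29218 , 41836 , 57646 , 77008
Δ³: 9786 , 12618 , 15810 , 19362
Δ⁴: 2832 , 3192 , 3552
Δ⁵: 360 , 360
Fifth differences constant at 360.
3552 + 360 = 3912;  19362 + 3912 = 23274;  77008 + 23274 = 100282;  249442 + 100282 = 349724;  697290 + 349724 = 1047014
3912 + 360 = 4272;  23274 + 4272 = 27546;  100282 + 27546 = 127828;  349724 + 127828 = 477552;  1047014 + 477552 = 1524566
4272 + 360 = 4632;  27546 + 4632 = 32178;  127828 + 32178 = 160006;  477552 + 160006 = 637558;  1524566 + 637558 = 2162124
4632 + 360 = 4992;  32178 + 4992 = 37170;  160006 + 37170 = 197176;  637558 + 197176 = 834734;  2162124 + 834734 = 2996858

2996858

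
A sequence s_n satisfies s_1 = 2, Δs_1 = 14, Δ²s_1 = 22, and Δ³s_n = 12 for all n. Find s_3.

52

Build the table forward from the leading diagonal:
Δ³: 12, 12, 12
Δ²: 22, 34, 46
Δ: 14, 36, 70
s: 2, 16, 52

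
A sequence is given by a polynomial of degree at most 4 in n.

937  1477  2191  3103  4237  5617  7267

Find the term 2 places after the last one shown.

11473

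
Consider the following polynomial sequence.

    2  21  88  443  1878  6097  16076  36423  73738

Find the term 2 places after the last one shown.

237792

D1: 19, 67, 355, 1435, 4219, 9979, 20347, 37315
D2: 48, 288, 1080, 2784, 5760, 10368, 16968
D3: 240, 792, 1704, 2976, 4608, 6600
D4: 552, 912, 1272, 1632, 1992
D5: 360, 360, 360, 360
Constant fifth difference = 360, so extend:
1992 + 360 = 2352;  6600 + 2352 = 8952;  16968 + 8952 = 25920;  37315 + 25920 = 63235;  73738 + 63235 = 136973
2352 + 360 = 2712;  8952 + 2712 = 11664;  25920 + 11664 = 37584;  63235 + 37584 = 100819;  136973 + 100819 = 237792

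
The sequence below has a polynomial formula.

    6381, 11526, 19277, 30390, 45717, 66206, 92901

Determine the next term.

5145, 7751, 11113, 15327, 20489, 26695
2606, 3362, 4214, 5162, 6206
756, 852, 948, 1044
96, 96, 96
The fourth differences are constant (96).
1044 + 96 = 1140;  6206 + 1140 = 7346;  26695 + 7346 = 34041;  92901 + 34041 = 126942

126942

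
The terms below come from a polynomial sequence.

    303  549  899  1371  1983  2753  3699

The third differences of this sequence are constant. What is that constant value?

D1: 246, 350, 472, 612, 770, 946
D2: 104, 122, 140, 158, 176
D3: 18, 18, 18, 18

18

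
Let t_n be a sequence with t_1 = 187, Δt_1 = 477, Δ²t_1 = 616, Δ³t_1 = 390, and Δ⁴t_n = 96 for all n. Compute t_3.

1757

Build the table forward from the leading diagonal:
D4: 96  96  96
D3: 390  486  582
D2: 616  1006  1492
D1: 477  1093  2099
t: 187  664  1757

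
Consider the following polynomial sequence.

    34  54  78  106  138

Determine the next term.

Δ: 20 , 24 , 28 , 32
Δ²: 4 , 4 , 4
Second differences constant at 4.
32 + 4 = 36;  138 + 36 = 174

174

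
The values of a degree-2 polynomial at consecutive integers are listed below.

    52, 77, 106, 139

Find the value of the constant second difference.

4

Δ: 25, 29, 33
Δ²: 4, 4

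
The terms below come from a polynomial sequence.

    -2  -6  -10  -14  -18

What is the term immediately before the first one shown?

2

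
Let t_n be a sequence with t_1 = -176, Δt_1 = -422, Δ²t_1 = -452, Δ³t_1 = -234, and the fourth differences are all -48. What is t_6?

-9386

Build the table forward from the leading diagonal:
Δ⁴: -48  -48  -48  -48  -48  -48
Δ³: -234  -282  -330  -378  -426  -474
Δ²: -452  -686  -968  -1298  -1676  -2102
Δ: -422  -874  -1560  -2528  -3826  -5502
t: -176  -598  -1472  -3032  -5560  -9386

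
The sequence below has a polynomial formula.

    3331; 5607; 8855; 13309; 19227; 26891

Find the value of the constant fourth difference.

24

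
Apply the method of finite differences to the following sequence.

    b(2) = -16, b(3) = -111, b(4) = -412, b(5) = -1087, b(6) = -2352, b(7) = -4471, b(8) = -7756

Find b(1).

-7

D1: -95  -301  -675  -1265  -2119  -3285
D2: -206  -374  -590  -854  -1166
D3: -168  -216  -264  -312
D4: -48  -48  -48
The fourth differences are constant at -48.
Work back: -168 + 48 = -120;  -206 + 120 = -86;  -95 + 86 = -9;  -16 + 9 = -7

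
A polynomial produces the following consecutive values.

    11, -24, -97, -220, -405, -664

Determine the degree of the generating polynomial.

3

D1: -35, -73, -123, -185, -259
D2: -38, -50, -62, -74
D3: -12, -12, -12
The third differences are constant, so the polynomial has degree 3.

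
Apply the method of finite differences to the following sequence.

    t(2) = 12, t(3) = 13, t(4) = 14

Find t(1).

11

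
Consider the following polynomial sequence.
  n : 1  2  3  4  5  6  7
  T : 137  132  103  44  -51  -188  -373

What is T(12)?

-2228

-5, -29, -59, -95, -137, -185
-24, -30, -36, -42, -48
-6, -6, -6, -6
Third differences constant at -6.
-48 − 6 = -54;  -185 − 54 = -239;  -373 − 239 = -612
-54 − 6 = -60;  -239 − 60 = -299;  -612 − 299 = -911
-60 − 6 = -66;  -299 − 66 = -365;  -911 − 365 = -1276
-66 − 6 = -72;  -365 − 72 = -437;  -1276 − 437 = -1713
-72 − 6 = -78;  -437 − 78 = -515;  -1713 − 515 = -2228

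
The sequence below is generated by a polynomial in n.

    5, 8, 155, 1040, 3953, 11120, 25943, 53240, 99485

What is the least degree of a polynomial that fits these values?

5

Δ: 3, 147, 885, 2913, 7167, 14823, 27297, 46245
Δ²: 144, 738, 2028, 4254, 7656, 12474, 18948
Δ³: 594, 1290, 2226, 3402, 4818, 6474
Δ⁴: 696, 936, 1176, 1416, 1656
Δ⁵: 240, 240, 240, 240
The fifth differences are constant, so the polynomial has degree 5.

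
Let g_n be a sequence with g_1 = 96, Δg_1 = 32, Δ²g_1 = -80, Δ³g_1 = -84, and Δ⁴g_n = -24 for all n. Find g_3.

80

Build the table forward from the leading diagonal:
Δ⁴: -24  -24  -24
Δ³: -84  -108  -132
Δ²: -80  -164  -272
Δ: 32  -48  -212
g: 96  128  80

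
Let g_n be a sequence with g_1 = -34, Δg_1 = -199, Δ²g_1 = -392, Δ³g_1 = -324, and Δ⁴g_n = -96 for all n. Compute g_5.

-4574

Build the table forward from the leading diagonal:
Δ⁴: -96  -96  -96  -96  -96
Δ³: -324  -420  -516  -612  -708
Δ²: -392  -716  -1136  -1652  -2264
Δ: -199  -591  -1307  -2443  -4095
g: -34  -233  -824  -2131  -4574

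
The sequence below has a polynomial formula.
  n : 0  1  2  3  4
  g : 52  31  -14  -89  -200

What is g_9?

Δ: -21, -45, -75, -111
Δ²: -24, -30, -36
Δ³: -6, -6
The third differences are constant (-6).
-36 − 6 = -42;  -111 − 42 = -153;  -200 − 153 = -353
-42 − 6 = -48;  -153 − 48 = -201;  -353 − 201 = -554
-48 − 6 = -54;  -201 − 54 = -255;  -554 − 255 = -809
-54 − 6 = -60;  -255 − 60 = -315;  -809 − 315 = -1124
-60 − 6 = -66;  -315 − 66 = -381;  -1124 − 381 = -1505

-1505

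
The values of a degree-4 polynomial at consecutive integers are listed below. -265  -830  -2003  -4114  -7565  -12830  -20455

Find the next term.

-565  -1173  -2111  -3451  -5265  -7625
-608  -938  -1340  -1814  -2360
-330  -402  -474  -546
-72  -72  -72
The fourth differences are constant (-72).
-546 − 72 = -618;  -2360 − 618 = -2978;  -7625 − 2978 = -10603;  -20455 − 10603 = -31058

-31058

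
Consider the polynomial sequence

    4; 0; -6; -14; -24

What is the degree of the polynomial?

D1: -4, -6, -8, -10
D2: -2, -2, -2
The second differences are constant, so the polynomial has degree 2.

2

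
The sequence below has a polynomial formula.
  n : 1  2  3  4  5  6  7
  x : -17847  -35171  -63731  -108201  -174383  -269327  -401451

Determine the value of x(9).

-818471

-17324 , -28560 , -44470 , -66182 , -94944 , -132124
-11236 , -15910 , -21712 , -28762 , -37180
-4674 , -5802 , -7050 , -8418
-1128 , -1248 , -1368
-120 , -120
Fifth differences constant at -120.
-1368 − 120 = -1488;  -8418 − 1488 = -9906;  -37180 − 9906 = -47086;  -132124 − 47086 = -179210;  -401451 − 179210 = -580661
-1488 − 120 = -1608;  -9906 − 1608 = -11514;  -47086 − 11514 = -58600;  -179210 − 58600 = -237810;  -580661 − 237810 = -818471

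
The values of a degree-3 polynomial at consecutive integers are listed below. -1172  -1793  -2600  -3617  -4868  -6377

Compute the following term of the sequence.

First differences: -621 , -807 , -1017 , -1251 , -1509
Second differences: -186 , -210 , -234 , -258
Third differences: -24 , -24 , -24
Constant third difference = -24, so extend:
-258 − 24 = -282;  -1509 − 282 = -1791;  -6377 − 1791 = -8168

-8168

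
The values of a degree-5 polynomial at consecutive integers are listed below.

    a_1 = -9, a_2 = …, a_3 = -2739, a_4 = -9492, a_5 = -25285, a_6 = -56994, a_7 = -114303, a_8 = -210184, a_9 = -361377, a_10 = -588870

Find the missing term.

-478

Using the last 8 terms:
Δ: -6753  -15793  -31709  -57309  -95881  -151193  -227493
Δ²: -9040  -15916  -25600  -38572  -55312  -76300
Δ³: -6876  -9684  -12972  -16740  -20988
Δ⁴: -2808  -3288  -3768  -4248
Δ⁵: -480  -480  -480
Constant fifth difference = -480.
Extend backward: -2808 + 480 = -2328;  -6876 + 2328 = -4548;  -9040 + 4548 = -4492;  -6753 + 4492 = -2261;  -2739 + 2261 = -478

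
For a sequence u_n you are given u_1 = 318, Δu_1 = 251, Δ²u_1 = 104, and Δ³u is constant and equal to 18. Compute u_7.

3744

Build the table forward from the leading diagonal:
D3: 18, 18, 18, 18, 18, 18, 18
D2: 104, 122, 140, 158, 176, 194, 212
D1: 251, 355, 477, 617, 775, 951, 1145
u: 318, 569, 924, 1401, 2018, 2793, 3744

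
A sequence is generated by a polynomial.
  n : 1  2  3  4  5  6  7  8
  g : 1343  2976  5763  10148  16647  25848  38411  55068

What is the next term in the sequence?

76623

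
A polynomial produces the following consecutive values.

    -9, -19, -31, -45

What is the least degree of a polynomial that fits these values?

2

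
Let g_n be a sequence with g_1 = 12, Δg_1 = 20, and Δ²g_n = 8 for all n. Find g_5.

Build the table forward from the leading diagonal:
Second differences: 8, 8, 8, 8, 8
First differences: 20, 28, 36, 44, 52
g: 12, 32, 60, 96, 140

140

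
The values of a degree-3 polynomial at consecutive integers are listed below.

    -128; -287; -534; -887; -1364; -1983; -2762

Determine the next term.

First differences: -159, -247, -353, -477, -619, -779
Second differences: -88, -106, -124, -142, -160
Third differences: -18, -18, -18, -18
Constant third difference = -18, so extend:
-160 − 18 = -178;  -779 − 178 = -957;  -2762 − 957 = -3719

-3719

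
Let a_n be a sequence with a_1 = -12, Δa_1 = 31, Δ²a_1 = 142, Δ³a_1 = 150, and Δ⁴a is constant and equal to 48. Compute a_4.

657

Build the table forward from the leading diagonal:
D4: 48  48  48  48
D3: 150  198  246  294
D2: 142  292  490  736
D1: 31  173  465  955
a: -12  19  192  657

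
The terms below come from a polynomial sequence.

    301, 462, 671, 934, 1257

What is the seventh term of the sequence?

First differences: 161, 209, 263, 323
Second differences: 48, 54, 60
Third differences: 6, 6
Constant third difference = 6, so extend:
60 + 6 = 66;  323 + 66 = 389;  1257 + 389 = 1646
66 + 6 = 72;  389 + 72 = 461;  1646 + 461 = 2107

2107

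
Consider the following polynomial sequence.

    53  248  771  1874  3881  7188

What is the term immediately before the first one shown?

6

195  523  1103  2007  3307
328  580  904  1300
252  324  396
72  72
The fourth differences are constant at 72.
Work back: 252 − 72 = 180;  328 − 180 = 148;  195 − 148 = 47;  53 − 47 = 6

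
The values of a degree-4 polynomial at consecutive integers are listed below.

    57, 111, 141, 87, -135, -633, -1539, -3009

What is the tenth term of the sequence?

-8385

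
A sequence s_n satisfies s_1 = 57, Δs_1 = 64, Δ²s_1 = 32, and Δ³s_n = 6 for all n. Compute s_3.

217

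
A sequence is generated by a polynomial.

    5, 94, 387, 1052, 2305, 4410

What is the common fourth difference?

48

First differences: 89, 293, 665, 1253, 2105
Second differences: 204, 372, 588, 852
Third differences: 168, 216, 264
Fourth differences: 48, 48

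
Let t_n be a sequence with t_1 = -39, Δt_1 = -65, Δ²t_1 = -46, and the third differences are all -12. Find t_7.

-1359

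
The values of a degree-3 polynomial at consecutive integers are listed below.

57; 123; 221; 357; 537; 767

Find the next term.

66  98  136  180  230
32  38  44  50
6  6  6
The third differences are constant (6).
50 + 6 = 56;  230 + 56 = 286;  767 + 286 = 1053

1053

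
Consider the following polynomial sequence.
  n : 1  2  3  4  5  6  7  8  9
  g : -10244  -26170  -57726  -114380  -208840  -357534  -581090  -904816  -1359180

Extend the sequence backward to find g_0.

-3240

-15926, -31556, -56654, -94460, -148694, -223556, -323726, -454364
-15630, -25098, -37806, -54234, -74862, -100170, -130638
-9468, -12708, -16428, -20628, -25308, -30468
-3240, -3720, -4200, -4680, -5160
-480, -480, -480, -480
The fifth differences are constant at -480.
Work back: -3240 + 480 = -2760;  -9468 + 2760 = -6708;  -15630 + 6708 = -8922;  -15926 + 8922 = -7004;  -10244 + 7004 = -3240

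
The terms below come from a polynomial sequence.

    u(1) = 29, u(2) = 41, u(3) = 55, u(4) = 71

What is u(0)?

Δ: 12, 14, 16
Δ²: 2, 2
The second differences are constant at 2.
Work back: 12 − 2 = 10;  29 − 10 = 19

19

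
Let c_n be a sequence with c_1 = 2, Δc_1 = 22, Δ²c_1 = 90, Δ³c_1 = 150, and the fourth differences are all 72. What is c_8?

Build the table forward from the leading diagonal:
Δ⁴: 72  72  72  72  72  72  72  72
Δ³: 150  222  294  366  438  510  582  654
Δ²: 90  240  462  756  1122  1560  2070  2652
Δ: 22  112  352  814  1570  2692  4252  6322
c: 2  24  136  488  1302  2872  5564  9816

9816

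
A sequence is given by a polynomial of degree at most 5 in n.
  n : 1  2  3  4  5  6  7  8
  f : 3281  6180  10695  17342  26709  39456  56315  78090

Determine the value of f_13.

293885

Δ: 2899, 4515, 6647, 9367, 12747, 16859, 21775
Δ²: 1616, 2132, 2720, 3380, 4112, 4916
Δ³: 516, 588, 660, 732, 804
Δ⁴: 72, 72, 72, 72
The fourth differences are constant (72).
804 + 72 = 876;  4916 + 876 = 5792;  21775 + 5792 = 27567;  78090 + 27567 = 105657
876 + 72 = 948;  5792 + 948 = 6740;  27567 + 6740 = 34307;  105657 + 34307 = 139964
948 + 72 = 1020;  6740 + 1020 = 7760;  34307 + 7760 = 42067;  139964 + 42067 = 182031
1020 + 72 = 1092;  7760 + 1092 = 8852;  42067 + 8852 = 50919;  182031 + 50919 = 232950
1092 + 72 = 1164;  8852 + 1164 = 10016;  50919 + 10016 = 60935;  232950 + 60935 = 293885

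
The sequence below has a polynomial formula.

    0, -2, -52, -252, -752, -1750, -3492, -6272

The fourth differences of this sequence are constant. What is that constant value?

-48

Δ: -2, -50, -200, -500, -998, -1742, -2780
Δ²: -48, -150, -300, -498, -744, -1038
Δ³: -102, -150, -198, -246, -294
Δ⁴: -48, -48, -48, -48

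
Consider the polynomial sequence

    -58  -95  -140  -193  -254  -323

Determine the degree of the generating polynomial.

2

First differences: -37, -45, -53, -61, -69
Second differences: -8, -8, -8, -8
The second differences are constant, so the polynomial has degree 2.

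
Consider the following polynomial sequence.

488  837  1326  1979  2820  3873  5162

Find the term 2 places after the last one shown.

D1: 349, 489, 653, 841, 1053, 1289
D2: 140, 164, 188, 212, 236
D3: 24, 24, 24, 24
Third differences constant at 24.
236 + 24 = 260;  1289 + 260 = 1549;  5162 + 1549 = 6711
260 + 24 = 284;  1549 + 284 = 1833;  6711 + 1833 = 8544

8544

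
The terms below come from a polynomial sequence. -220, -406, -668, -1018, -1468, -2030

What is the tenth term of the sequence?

-186, -262, -350, -450, -562
-76, -88, -100, -112
-12, -12, -12
The third differences are constant (-12).
-112 − 12 = -124;  -562 − 124 = -686;  -2030 − 686 = -2716
-124 − 12 = -136;  -686 − 136 = -822;  -2716 − 822 = -3538
-136 − 12 = -148;  -822 − 148 = -970;  -3538 − 970 = -4508
-148 − 12 = -160;  -970 − 160 = -1130;  -4508 − 1130 = -5638

-5638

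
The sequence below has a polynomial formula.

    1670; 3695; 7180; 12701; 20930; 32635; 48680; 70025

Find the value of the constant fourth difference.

96

First differences: 2025, 3485, 5521, 8229, 11705, 16045, 21345
Second differences: 1460, 2036, 2708, 3476, 4340, 5300
Third differences: 576, 672, 768, 864, 960
Fourth differences: 96, 96, 96, 96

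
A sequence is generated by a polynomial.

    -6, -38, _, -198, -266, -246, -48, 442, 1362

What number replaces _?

-108

Using the last 6 terms:
-68  20  198  490  920
88  178  292  430
90  114  138
24  24
Constant fourth difference = 24.
Extend backward: 90 − 24 = 66;  88 − 66 = 22;  -68 − 22 = -90;  -198 + 90 = -108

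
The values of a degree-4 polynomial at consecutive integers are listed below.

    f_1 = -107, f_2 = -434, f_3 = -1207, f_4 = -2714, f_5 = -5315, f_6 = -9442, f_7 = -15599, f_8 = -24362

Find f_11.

Δ: -327 , -773 , -1507 , -2601 , -4127 , -6157 , -8763
Δ²: -446 , -734 , -1094 , -1526 , -2030 , -2606
Δ³: -288 , -360 , -432 , -504 , -576
Δ⁴: -72 , -72 , -72 , -72
Fourth differences constant at -72.
-576 − 72 = -648;  -2606 − 648 = -3254;  -8763 − 3254 = -12017;  -24362 − 12017 = -36379
-648 − 72 = -720;  -3254 − 720 = -3974;  -12017 − 3974 = -15991;  -36379 − 15991 = -52370
-720 − 72 = -792;  -3974 − 792 = -4766;  -15991 − 4766 = -20757;  -52370 − 20757 = -73127

-73127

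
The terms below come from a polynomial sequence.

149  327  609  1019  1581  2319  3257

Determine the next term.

4419

D1: 178, 282, 410, 562, 738, 938
D2: 104, 128, 152, 176, 200
D3: 24, 24, 24, 24
Third differences constant at 24.
200 + 24 = 224;  938 + 224 = 1162;  3257 + 1162 = 4419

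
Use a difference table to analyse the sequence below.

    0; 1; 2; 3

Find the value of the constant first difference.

1

D1: 1, 1, 1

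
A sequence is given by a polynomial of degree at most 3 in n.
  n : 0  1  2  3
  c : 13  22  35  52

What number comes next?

73

D1: 9, 13, 17
D2: 4, 4
Second differences constant at 4.
17 + 4 = 21;  52 + 21 = 73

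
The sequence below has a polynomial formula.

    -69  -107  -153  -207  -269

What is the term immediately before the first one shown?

-39

D1: -38  -46  -54  -62
D2: -8  -8  -8
The second differences are constant at -8.
Work back: -38 + 8 = -30;  -69 + 30 = -39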